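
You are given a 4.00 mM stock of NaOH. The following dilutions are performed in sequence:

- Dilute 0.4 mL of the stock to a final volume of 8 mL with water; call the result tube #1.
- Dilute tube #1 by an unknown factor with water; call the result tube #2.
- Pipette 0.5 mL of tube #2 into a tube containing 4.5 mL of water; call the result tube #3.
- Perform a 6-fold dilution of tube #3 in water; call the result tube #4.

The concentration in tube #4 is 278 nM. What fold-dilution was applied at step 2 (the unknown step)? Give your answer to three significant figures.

Step 1: 0.4 mL brought to 8 mL → factor 8/0.4 = 20
Step 2: unknown factor x
Step 3: 0.5 mL + 4.5 mL = 5 mL total → factor 5/0.5 = 10
Step 4: 6-fold → factor 6
Product of known-step factors = 1200
Overall factor = 4.00 mM / (278 nM) = 14388
x = 14388 / 1200 = 12.0

12.0-fold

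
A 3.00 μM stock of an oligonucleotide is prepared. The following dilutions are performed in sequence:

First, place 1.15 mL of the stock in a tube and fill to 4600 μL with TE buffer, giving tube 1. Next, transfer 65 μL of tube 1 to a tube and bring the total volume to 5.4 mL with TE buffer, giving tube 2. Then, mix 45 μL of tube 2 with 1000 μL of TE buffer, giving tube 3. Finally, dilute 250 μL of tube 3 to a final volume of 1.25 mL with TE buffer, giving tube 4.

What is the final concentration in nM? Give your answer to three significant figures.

0.0778 nM

Step 1: 1.15 mL brought to 4600 μL → factor 4.6/1.15 = 4
Step 2: 65 μL brought to 5.4 mL → factor 5400/65 = 83.077
Step 3: 45 μL + 1000 μL = 1045 μL total → factor 1045/45 = 23.222
Step 4: 250 μL brought to 1.25 mL → factor 1250/250 = 5
Overall dilution factor = 4 × 83.077 × 23.222 × 5 = 38585
Final = 3.00 μM / 38585 = 7.775 × 10^-5 μM = 0.0778 nM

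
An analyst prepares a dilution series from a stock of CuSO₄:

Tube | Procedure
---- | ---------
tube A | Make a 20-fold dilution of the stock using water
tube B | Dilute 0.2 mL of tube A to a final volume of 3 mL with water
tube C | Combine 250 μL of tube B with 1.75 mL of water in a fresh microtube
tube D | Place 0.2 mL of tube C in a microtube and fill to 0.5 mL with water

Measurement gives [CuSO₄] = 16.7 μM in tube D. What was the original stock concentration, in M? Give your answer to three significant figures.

0.100 M

Step 1: 20-fold → factor 20
Step 2: 0.2 mL brought to 3 mL → factor 3/0.2 = 15
Step 3: 250 μL + 1.75 mL = 2000 μL total → factor 2000/250 = 8
Step 4: 0.2 mL brought to 0.5 mL → factor 0.5/0.2 = 2.5
Overall dilution factor = 20 × 15 × 8 × 2.5 = 6000
Stock = 16.7 μM × 6000 = 1.002 × 10^5 μM = 0.100 M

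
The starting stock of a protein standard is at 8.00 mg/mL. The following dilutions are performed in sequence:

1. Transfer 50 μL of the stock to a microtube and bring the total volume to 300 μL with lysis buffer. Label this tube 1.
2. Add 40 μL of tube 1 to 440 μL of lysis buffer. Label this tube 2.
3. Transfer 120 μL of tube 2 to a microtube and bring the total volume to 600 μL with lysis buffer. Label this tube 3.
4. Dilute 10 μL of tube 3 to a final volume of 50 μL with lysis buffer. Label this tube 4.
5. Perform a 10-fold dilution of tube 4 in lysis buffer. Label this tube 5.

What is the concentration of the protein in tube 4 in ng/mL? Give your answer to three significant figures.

Step 1: 50 μL brought to 300 μL → factor 300/50 = 6
Step 2: 40 μL + 440 μL = 480 μL total → factor 480/40 = 12
Step 3: 120 μL brought to 600 μL → factor 600/120 = 5
Step 4: 10 μL brought to 50 μL → factor 50/10 = 5
Dilution factor through tube 4 = 6 × 12 × 5 × 5 = 1800
[tube 4] = 8.00 mg/mL / 1800 = 0.004444 mg/mL = 4.44 × 10^3 ng/mL

4.44 × 10^3 ng/mL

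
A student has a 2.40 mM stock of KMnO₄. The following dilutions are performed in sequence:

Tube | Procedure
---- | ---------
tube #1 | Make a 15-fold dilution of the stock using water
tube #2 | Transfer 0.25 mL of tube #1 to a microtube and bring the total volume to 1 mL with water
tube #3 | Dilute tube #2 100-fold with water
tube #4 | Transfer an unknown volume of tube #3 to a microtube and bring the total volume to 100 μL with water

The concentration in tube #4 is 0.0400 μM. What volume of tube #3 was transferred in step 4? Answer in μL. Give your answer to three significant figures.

Step 1: 15-fold → factor 15
Step 2: 0.25 mL brought to 1 mL → factor 1/0.25 = 4
Step 3: 100-fold → factor 100
Step 4: v brought to 100 μL → factor = 100 μL/v
Product of known-step factors = 6000
Overall factor = 2.40 mM / (0.0400 μM) = 60000
Step-4 factor = 60000 / 6000 = 10
v = 100 μL / 10 = 10.0 μL

10.0 μL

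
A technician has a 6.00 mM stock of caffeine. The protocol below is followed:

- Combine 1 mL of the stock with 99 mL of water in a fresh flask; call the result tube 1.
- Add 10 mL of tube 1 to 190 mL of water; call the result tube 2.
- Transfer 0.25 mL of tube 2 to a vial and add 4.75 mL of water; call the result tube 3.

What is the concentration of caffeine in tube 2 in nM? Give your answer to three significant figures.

3.00 × 10^3 nM

Step 1: 1 mL + 99 mL = 100 mL total → factor 100/1 = 100
Step 2: 10 mL + 190 mL = 200 mL total → factor 200/10 = 20
Dilution factor through tube 2 = 100 × 20 = 2000
[tube 2] = 6.00 mM / 2000 = 0.003000 mM = 3.00 × 10^3 nM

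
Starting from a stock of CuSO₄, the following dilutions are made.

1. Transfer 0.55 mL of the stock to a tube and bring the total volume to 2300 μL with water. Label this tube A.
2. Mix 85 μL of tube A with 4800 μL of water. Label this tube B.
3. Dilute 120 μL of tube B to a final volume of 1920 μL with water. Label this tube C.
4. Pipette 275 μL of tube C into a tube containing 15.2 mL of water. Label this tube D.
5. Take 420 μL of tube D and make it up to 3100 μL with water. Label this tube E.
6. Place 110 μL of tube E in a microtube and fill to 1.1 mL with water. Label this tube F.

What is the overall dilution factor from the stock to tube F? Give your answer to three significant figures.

1.60 × 10^7

Step 1: 0.55 mL brought to 2300 μL → factor 2.3/0.55 = 4.1818
Step 2: 85 μL + 4800 μL = 4885 μL total → factor 4885/85 = 57.471
Step 3: 120 μL brought to 1920 μL → factor 1920/120 = 16
Step 4: 275 μL + 15.2 mL = 15475 μL total → factor 15475/275 = 56.273
Step 5: 420 μL brought to 3100 μL → factor 3100/420 = 7.381
Step 6: 110 μL brought to 1.1 mL → factor 1100/110 = 10
Overall dilution factor = 4.1818 × 57.471 × 16 × 56.273 × 7.381 × 10 = 1.5971 × 10^7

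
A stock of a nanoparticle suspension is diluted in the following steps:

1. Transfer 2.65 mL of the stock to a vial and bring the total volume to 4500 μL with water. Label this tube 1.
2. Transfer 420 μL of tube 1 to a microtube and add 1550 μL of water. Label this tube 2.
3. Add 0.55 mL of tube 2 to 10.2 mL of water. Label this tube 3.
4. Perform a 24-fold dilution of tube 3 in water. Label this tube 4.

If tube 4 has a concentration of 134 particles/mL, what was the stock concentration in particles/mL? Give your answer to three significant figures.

Step 1: 2.65 mL brought to 4500 μL → factor 4.5/2.65 = 1.6981
Step 2: 420 μL + 1550 μL = 1970 μL total → factor 1970/420 = 4.6905
Step 3: 0.55 mL + 10.2 mL = 10.75 mL total → factor 10.75/0.55 = 19.545
Step 4: 24-fold → factor 24
Overall dilution factor = 1.6981 × 4.6905 × 19.545 × 24 = 3736.3
Stock = 134 particles/mL × 3736.3 = 5.01 × 10^5 particles/mL

5.01 × 10^5 particles/mL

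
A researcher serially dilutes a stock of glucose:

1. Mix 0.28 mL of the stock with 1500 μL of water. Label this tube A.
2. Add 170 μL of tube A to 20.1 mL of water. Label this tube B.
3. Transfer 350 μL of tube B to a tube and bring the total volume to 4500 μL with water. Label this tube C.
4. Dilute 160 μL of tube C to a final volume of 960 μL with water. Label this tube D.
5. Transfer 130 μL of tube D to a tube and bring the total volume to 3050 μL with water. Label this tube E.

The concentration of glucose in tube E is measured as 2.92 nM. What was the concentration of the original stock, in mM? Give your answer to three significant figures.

Step 1: 0.28 mL + 1500 μL = 1.78 mL total → factor 1.78/0.28 = 6.3571
Step 2: 170 μL + 20.1 mL = 20270 μL total → factor 20270/170 = 119.24
Step 3: 350 μL brought to 4500 μL → factor 4500/350 = 12.857
Step 4: 160 μL brought to 960 μL → factor 960/160 = 6
Step 5: 130 μL brought to 3050 μL → factor 3050/130 = 23.462
Overall dilution factor = 6.3571 × 119.24 × 12.857 × 6 × 23.462 = 1.3719 × 10^6
Stock = 2.92 nM × 1.3719 × 10^6 = 4.006 × 10^6 nM = 4.01 mM

4.01 mM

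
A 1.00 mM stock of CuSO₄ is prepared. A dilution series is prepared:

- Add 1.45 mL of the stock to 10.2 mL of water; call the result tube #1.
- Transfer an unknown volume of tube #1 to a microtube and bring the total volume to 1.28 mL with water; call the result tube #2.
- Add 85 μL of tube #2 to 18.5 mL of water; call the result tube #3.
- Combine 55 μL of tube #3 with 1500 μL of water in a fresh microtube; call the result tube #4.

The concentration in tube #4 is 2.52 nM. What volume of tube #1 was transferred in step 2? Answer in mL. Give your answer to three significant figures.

Step 1: 1.45 mL + 10.2 mL = 11.65 mL total → factor 11.65/1.45 = 8.0345
Step 2: v brought to 1.28 mL → factor = 1.28 mL/v
Step 3: 85 μL + 18.5 mL = 18585 μL total → factor 18585/85 = 218.65
Step 4: 55 μL + 1500 μL = 1555 μL total → factor 1555/55 = 28.273
Product of known-step factors = 49667
Overall factor = 1.00 mM / (2.52 nM) = 3.9683 × 10^5
Step-2 factor = 3.9683 × 10^5 / 49667 = 7.9897
v = 1.28 mL / 7.9897 = 0.160 mL

0.160 mL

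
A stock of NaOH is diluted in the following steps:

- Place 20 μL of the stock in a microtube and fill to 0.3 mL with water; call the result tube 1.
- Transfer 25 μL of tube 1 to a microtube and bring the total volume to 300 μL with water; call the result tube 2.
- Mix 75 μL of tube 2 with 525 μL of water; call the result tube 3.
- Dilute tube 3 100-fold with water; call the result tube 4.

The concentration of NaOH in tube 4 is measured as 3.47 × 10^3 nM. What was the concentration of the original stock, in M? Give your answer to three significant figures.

0.500 M

Step 1: 20 μL brought to 0.3 mL → factor 300/20 = 15
Step 2: 25 μL brought to 300 μL → factor 300/25 = 12
Step 3: 75 μL + 525 μL = 600 μL total → factor 600/75 = 8
Step 4: 100-fold → factor 100
Overall dilution factor = 15 × 12 × 8 × 100 = 1.44 × 10^5
Stock = 3.47 × 10^3 nM × 1.44 × 10^5 = 4.997 × 10^8 nM = 0.500 M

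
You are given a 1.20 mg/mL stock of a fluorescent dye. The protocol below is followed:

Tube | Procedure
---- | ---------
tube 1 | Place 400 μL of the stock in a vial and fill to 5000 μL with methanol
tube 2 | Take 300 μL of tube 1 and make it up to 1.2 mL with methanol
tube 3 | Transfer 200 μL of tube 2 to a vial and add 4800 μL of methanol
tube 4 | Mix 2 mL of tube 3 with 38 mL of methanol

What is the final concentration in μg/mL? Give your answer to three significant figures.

0.0480 μg/mL

Step 1: 400 μL brought to 5000 μL → factor 5000/400 = 12.5
Step 2: 300 μL brought to 1.2 mL → factor 1200/300 = 4
Step 3: 200 μL + 4800 μL = 5000 μL total → factor 5000/200 = 25
Step 4: 2 mL + 38 mL = 40 mL total → factor 40/2 = 20
Overall dilution factor = 12.5 × 4 × 25 × 20 = 25000
Final = 1.20 mg/mL / 25000 = 4.800 × 10^-5 mg/mL = 0.0480 μg/mL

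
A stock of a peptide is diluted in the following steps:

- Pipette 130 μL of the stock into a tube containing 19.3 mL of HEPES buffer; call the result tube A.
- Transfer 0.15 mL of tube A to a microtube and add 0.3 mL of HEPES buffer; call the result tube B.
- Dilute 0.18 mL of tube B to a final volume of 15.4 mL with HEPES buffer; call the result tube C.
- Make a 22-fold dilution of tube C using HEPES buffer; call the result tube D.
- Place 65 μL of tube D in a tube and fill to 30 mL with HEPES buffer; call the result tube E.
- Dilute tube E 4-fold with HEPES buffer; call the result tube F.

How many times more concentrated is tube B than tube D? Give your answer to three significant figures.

Step 1: 130 μL + 19.3 mL = 19430 μL total → factor 19430/130 = 149.46
Step 2: 0.15 mL + 0.3 mL = 0.45 mL total → factor 0.45/0.15 = 3
Step 3: 0.18 mL brought to 15.4 mL → factor 15.4/0.18 = 85.556
Step 4: 22-fold → factor 22
Dilution factor to tube B = 448.38; to tube D = 8.4396 × 10^5
[tube B]/[tube D] = (factor to tube D)/(factor to tube B) = 8.4396 × 10^5/448.38 = 1.88 × 10^3

1.88 × 10^3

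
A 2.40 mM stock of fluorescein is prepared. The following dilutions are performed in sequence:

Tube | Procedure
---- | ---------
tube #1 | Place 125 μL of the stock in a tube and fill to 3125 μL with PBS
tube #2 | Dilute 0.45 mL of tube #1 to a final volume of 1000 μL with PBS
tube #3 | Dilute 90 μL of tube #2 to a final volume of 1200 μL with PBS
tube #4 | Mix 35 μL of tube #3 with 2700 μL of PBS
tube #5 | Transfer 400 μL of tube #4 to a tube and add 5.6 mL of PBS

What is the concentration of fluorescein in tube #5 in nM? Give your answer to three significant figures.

2.76 nM

Step 1: 125 μL brought to 3125 μL → factor 3125/125 = 25
Step 2: 0.45 mL brought to 1000 μL → factor 1/0.45 = 2.2222
Step 3: 90 μL brought to 1200 μL → factor 1200/90 = 13.333
Step 4: 35 μL + 2700 μL = 2735 μL total → factor 2735/35 = 78.143
Step 5: 400 μL + 5.6 mL = 6000 μL total → factor 6000/400 = 15
Overall dilution factor = 25 × 2.2222 × 13.333 × 78.143 × 15 = 8.6825 × 10^5
Final = 2.40 mM / 8.6825 × 10^5 = 2.764 × 10^-6 mM = 2.76 nM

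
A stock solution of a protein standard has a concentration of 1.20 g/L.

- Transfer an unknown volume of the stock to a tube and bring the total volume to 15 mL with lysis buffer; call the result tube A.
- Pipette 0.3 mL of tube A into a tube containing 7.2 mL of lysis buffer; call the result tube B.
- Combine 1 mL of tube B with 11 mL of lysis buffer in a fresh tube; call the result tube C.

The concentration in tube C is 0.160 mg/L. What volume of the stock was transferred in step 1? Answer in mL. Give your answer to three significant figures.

Step 1: v brought to 15 mL → factor = 15 mL/v
Step 2: 0.3 mL + 7.2 mL = 7.5 mL total → factor 7.5/0.3 = 25
Step 3: 1 mL + 11 mL = 12 mL total → factor 12/1 = 12
Product of known-step factors = 300
Overall factor = 1.20 g/L / (0.160 mg/L) = 7500
Step-1 factor = 7500 / 300 = 25
v = 15 mL / 25 = 0.600 mL

0.600 mL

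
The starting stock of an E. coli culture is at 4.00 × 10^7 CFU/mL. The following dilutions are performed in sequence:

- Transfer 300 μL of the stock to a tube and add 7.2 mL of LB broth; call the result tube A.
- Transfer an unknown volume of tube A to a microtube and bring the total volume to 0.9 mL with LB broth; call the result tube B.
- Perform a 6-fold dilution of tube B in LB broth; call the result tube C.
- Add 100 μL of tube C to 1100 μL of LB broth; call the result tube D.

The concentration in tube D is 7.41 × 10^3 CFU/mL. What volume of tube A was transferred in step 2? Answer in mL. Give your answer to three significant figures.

0.300 mL

Step 1: 300 μL + 7.2 mL = 7500 μL total → factor 7500/300 = 25
Step 2: v brought to 0.9 mL → factor = 0.9 mL/v
Step 3: 6-fold → factor 6
Step 4: 100 μL + 1100 μL = 1200 μL total → factor 1200/100 = 12
Product of known-step factors = 1800
Overall factor = 4.00 × 10^7 CFU/mL / (7.41 × 10^3 CFU/mL) = 5398.1
Step-2 factor = 5398.1 / 1800 = 2.999
v = 0.9 mL / 2.999 = 0.300 mL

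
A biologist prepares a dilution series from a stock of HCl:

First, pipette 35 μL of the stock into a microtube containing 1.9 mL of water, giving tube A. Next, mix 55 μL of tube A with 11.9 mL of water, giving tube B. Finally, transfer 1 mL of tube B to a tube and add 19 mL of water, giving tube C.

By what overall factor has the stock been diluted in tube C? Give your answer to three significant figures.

Step 1: 35 μL + 1.9 mL = 1935 μL total → factor 1935/35 = 55.286
Step 2: 55 μL + 11.9 mL = 11955 μL total → factor 11955/55 = 217.36
Step 3: 1 mL + 19 mL = 20 mL total → factor 20/1 = 20
Overall dilution factor = 55.286 × 217.36 × 20 = 2.4034 × 10^5

2.40 × 10^5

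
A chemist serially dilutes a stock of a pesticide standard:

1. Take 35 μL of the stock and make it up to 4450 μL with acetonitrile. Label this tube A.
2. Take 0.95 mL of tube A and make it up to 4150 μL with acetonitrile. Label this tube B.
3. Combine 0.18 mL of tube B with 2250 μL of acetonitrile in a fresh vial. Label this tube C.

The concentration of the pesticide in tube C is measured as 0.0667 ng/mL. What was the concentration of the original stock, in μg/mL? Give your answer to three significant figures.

Step 1: 35 μL brought to 4450 μL → factor 4450/35 = 127.14
Step 2: 0.95 mL brought to 4150 μL → factor 4.15/0.95 = 4.3684
Step 3: 0.18 mL + 2250 μL = 2.43 mL total → factor 2.43/0.18 = 13.5
Overall dilution factor = 127.14 × 4.3684 × 13.5 = 7498.1
Stock = 0.0667 ng/mL × 7498.1 = 500.1 ng/mL = 0.500 μg/mL

0.500 μg/mL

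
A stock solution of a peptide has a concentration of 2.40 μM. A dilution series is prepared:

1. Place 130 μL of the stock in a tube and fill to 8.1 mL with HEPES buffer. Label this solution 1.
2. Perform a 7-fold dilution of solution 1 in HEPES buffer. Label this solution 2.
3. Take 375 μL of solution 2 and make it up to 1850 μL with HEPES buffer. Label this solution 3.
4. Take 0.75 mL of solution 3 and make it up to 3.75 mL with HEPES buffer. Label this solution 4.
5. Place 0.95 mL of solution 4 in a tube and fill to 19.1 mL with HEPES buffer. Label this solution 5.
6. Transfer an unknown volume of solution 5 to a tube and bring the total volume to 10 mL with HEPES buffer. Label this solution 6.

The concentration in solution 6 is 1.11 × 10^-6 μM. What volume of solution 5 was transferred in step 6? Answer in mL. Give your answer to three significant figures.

1.00 mL

Step 1: 130 μL brought to 8.1 mL → factor 8100/130 = 62.308
Step 2: 7-fold → factor 7
Step 3: 375 μL brought to 1850 μL → factor 1850/375 = 4.9333
Step 4: 0.75 mL brought to 3.75 mL → factor 3.75/0.75 = 5
Step 5: 0.95 mL brought to 19.1 mL → factor 19.1/0.95 = 20.105
Step 6: v brought to 10 mL → factor = 10 mL/v
Product of known-step factors = 2.163 × 10^5
Overall factor = 2.40 μM / (1.11 × 10^-6 μM) = 2.1622 × 10^6
Step-6 factor = 2.1622 × 10^6 / 2.163 × 10^5 = 9.996
v = 10 mL / 9.996 = 1.00 mL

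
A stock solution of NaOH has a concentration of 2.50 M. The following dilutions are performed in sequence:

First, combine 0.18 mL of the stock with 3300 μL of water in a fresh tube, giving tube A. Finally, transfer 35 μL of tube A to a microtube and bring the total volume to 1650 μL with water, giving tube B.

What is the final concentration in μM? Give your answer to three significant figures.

Step 1: 0.18 mL + 3300 μL = 3.48 mL total → factor 3.48/0.18 = 19.333
Step 2: 35 μL brought to 1650 μL → factor 1650/35 = 47.143
Overall dilution factor = 19.333 × 47.143 = 911.43
Final = 2.50 M / 911.43 = 0.002743 M = 2.74 × 10^3 μM

2.74 × 10^3 μM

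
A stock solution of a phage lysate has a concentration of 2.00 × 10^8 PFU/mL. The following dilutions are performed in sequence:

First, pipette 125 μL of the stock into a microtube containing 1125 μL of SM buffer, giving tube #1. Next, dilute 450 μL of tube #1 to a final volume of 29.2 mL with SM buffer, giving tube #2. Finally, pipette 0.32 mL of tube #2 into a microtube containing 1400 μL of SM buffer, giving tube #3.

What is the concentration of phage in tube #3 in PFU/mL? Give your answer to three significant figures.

5.73 × 10^4 PFU/mL

Step 1: 125 μL + 1125 μL = 1250 μL total → factor 1250/125 = 10
Step 2: 450 μL brought to 29.2 mL → factor 29200/450 = 64.889
Step 3: 0.32 mL + 1400 μL = 1.72 mL total → factor 1.72/0.32 = 5.375
Overall dilution factor = 10 × 64.889 × 5.375 = 3487.8
Final = 2.00 × 10^8 PFU/mL / 3487.8 = 5.73 × 10^4 PFU/mL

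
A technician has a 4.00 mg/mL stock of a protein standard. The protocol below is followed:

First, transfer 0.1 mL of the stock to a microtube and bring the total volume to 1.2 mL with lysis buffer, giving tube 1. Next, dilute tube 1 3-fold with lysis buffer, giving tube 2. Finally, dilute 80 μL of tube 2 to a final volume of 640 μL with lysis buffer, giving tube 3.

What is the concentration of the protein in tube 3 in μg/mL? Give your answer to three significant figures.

13.9 μg/mL

Step 1: 0.1 mL brought to 1.2 mL → factor 1.2/0.1 = 12
Step 2: 3-fold → factor 3
Step 3: 80 μL brought to 640 μL → factor 640/80 = 8
Overall dilution factor = 12 × 3 × 8 = 288
Final = 4.00 mg/mL / 288 = 0.01389 mg/mL = 13.9 μg/mL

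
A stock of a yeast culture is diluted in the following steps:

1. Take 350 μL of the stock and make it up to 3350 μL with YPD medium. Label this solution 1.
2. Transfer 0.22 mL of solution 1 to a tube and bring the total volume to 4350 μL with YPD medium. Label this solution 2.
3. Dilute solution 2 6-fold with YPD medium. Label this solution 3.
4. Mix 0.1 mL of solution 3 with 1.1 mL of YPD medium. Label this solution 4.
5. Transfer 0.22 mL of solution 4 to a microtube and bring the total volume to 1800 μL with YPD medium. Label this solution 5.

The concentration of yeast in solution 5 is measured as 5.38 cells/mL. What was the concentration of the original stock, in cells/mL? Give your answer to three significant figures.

Step 1: 350 μL brought to 3350 μL → factor 3350/350 = 9.5714
Step 2: 0.22 mL brought to 4350 μL → factor 4.35/0.22 = 19.773
Step 3: 6-fold → factor 6
Step 4: 0.1 mL + 1.1 mL = 1.2 mL total → factor 1.2/0.1 = 12
Step 5: 0.22 mL brought to 1800 μL → factor 1.8/0.22 = 8.1818
Overall dilution factor = 9.5714 × 19.773 × 6 × 12 × 8.1818 = 1.1149 × 10^5
Stock = 5.38 cells/mL × 1.1149 × 10^5 = 6.00 × 10^5 cells/mL

6.00 × 10^5 cells/mL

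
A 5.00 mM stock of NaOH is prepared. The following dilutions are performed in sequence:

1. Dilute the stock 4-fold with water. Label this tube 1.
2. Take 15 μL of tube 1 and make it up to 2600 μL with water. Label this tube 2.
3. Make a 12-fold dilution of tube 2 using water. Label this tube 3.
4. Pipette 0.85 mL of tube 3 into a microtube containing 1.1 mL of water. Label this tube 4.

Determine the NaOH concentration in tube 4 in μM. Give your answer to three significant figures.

0.262 μM

Step 1: 4-fold → factor 4
Step 2: 15 μL brought to 2600 μL → factor 2600/15 = 173.33
Step 3: 12-fold → factor 12
Step 4: 0.85 mL + 1.1 mL = 1.95 mL total → factor 1.95/0.85 = 2.2941
Overall dilution factor = 4 × 173.33 × 12 × 2.2941 = 19087
Final = 5.00 mM / 19087 = 0.0002620 mM = 0.262 μM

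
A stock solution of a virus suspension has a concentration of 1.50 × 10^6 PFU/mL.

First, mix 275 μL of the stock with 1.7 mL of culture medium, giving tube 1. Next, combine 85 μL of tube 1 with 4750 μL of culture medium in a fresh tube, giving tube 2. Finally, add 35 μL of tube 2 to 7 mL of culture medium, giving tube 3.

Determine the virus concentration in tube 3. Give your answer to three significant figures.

Step 1: 275 μL + 1.7 mL = 1975 μL total → factor 1975/275 = 7.1818
Step 2: 85 μL + 4750 μL = 4835 μL total → factor 4835/85 = 56.882
Step 3: 35 μL + 7 mL = 7035 μL total → factor 7035/35 = 201
Overall dilution factor = 7.1818 × 56.882 × 201 = 82112
Final = 1.50 × 10^6 PFU/mL / 82112 = 18.3 PFU/mL

18.3 PFU/mL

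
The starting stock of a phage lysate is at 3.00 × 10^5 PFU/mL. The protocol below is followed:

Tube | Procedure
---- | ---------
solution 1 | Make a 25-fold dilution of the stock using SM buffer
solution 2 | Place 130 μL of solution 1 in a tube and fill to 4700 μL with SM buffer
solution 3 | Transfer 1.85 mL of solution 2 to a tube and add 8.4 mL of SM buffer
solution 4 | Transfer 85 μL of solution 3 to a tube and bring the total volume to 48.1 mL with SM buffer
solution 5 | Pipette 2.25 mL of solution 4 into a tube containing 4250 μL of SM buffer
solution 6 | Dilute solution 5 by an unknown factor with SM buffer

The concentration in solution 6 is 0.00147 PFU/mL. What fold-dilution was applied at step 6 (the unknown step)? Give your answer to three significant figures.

24.9-fold

Step 1: 25-fold → factor 25
Step 2: 130 μL brought to 4700 μL → factor 4700/130 = 36.154
Step 3: 1.85 mL + 8.4 mL = 10.25 mL total → factor 10.25/1.85 = 5.5405
Step 4: 85 μL brought to 48.1 mL → factor 48100/85 = 565.88
Step 5: 2.25 mL + 4250 μL = 6.5 mL total → factor 6.5/2.25 = 2.8889
Step 6: unknown factor x
Product of known-step factors = 8.1866 × 10^6
Overall factor = 3.00 × 10^5 PFU/mL / (0.00147 PFU/mL) = 2.0408 × 10^8
x = 2.0408 × 10^8 / 8.1866 × 10^6 = 24.9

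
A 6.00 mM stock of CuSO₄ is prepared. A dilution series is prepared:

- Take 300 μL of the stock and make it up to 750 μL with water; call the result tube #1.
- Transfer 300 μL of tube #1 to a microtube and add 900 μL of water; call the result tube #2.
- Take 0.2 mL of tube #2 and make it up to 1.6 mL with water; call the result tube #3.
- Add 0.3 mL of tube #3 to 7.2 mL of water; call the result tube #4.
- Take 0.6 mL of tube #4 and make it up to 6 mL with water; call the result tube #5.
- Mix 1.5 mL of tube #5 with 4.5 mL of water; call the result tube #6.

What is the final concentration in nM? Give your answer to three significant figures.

Step 1: 300 μL brought to 750 μL → factor 750/300 = 2.5
Step 2: 300 μL + 900 μL = 1200 μL total → factor 1200/300 = 4
Step 3: 0.2 mL brought to 1.6 mL → factor 1.6/0.2 = 8
Step 4: 0.3 mL + 7.2 mL = 7.5 mL total → factor 7.5/0.3 = 25
Step 5: 0.6 mL brought to 6 mL → factor 6/0.6 = 10
Step 6: 1.5 mL + 4.5 mL = 6 mL total → factor 6/1.5 = 4
Overall dilution factor = 2.5 × 4 × 8 × 25 × 10 × 4 = 80000
Final = 6.00 mM / 80000 = 7.500 × 10^-5 mM = 75.0 nM

75.0 nM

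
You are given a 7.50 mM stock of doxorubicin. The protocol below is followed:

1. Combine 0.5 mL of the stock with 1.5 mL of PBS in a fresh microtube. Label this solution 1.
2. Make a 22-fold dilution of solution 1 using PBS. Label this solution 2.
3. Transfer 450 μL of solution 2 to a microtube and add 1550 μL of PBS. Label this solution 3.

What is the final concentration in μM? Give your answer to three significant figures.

Step 1: 0.5 mL + 1.5 mL = 2 mL total → factor 2/0.5 = 4
Step 2: 22-fold → factor 22
Step 3: 450 μL + 1550 μL = 2000 μL total → factor 2000/450 = 4.4444
Overall dilution factor = 4 × 22 × 4.4444 = 391.11
Final = 7.50 mM / 391.11 = 0.01918 mM = 19.2 μM

19.2 μM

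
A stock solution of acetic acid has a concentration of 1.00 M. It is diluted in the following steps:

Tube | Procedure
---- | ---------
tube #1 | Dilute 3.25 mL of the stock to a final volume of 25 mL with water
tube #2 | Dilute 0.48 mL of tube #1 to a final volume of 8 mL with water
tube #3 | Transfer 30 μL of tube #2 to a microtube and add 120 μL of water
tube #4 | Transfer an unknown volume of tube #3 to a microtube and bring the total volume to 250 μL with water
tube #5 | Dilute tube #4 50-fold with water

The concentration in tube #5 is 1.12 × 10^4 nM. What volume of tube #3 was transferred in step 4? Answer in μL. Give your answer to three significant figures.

Step 1: 3.25 mL brought to 25 mL → factor 25/3.25 = 7.6923
Step 2: 0.48 mL brought to 8 mL → factor 8/0.48 = 16.667
Step 3: 30 μL + 120 μL = 150 μL total → factor 150/30 = 5
Step 4: v brought to 250 μL → factor = 250 μL/v
Step 5: 50-fold → factor 50
Product of known-step factors = 32051
Overall factor = 1.00 M / (1.12 × 10^4 nM) = 89286
Step-4 factor = 89286 / 32051 = 2.7857
v = 250 μL / 2.7857 = 89.7 μL

89.7 μL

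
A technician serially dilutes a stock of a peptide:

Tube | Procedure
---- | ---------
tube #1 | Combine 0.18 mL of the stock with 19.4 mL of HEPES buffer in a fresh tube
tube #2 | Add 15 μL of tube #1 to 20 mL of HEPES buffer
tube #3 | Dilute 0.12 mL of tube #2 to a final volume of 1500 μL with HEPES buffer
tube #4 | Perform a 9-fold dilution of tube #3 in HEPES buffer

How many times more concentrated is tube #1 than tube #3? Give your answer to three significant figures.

1.67 × 10^4

Step 1: 0.18 mL + 19.4 mL = 19.58 mL total → factor 19.58/0.18 = 108.78
Step 2: 15 μL + 20 mL = 20015 μL total → factor 20015/15 = 1334.3
Step 3: 0.12 mL brought to 1500 μL → factor 1.5/0.12 = 12.5
Dilution factor to tube #1 = 108.78; to tube #3 = 1.8143 × 10^6
[tube #1]/[tube #3] = (factor to tube #3)/(factor to tube #1) = 1.8143 × 10^6/108.78 = 1.67 × 10^4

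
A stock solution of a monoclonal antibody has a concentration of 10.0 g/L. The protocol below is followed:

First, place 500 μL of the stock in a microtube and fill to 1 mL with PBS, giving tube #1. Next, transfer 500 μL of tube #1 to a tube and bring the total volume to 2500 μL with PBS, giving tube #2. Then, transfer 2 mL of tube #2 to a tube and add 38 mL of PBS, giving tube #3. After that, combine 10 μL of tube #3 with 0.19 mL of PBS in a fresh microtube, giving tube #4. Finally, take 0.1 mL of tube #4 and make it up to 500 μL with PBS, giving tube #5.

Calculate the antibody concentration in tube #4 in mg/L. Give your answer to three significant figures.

Step 1: 500 μL brought to 1 mL → factor 1000/500 = 2
Step 2: 500 μL brought to 2500 μL → factor 2500/500 = 5
Step 3: 2 mL + 38 mL = 40 mL total → factor 40/2 = 20
Step 4: 10 μL + 0.19 mL = 200 μL total → factor 200/10 = 20
Dilution factor through tube #4 = 2 × 5 × 20 × 20 = 4000
[tube #4] = 10.0 g/L / 4000 = 0.002500 g/L = 2.50 mg/L

2.50 mg/L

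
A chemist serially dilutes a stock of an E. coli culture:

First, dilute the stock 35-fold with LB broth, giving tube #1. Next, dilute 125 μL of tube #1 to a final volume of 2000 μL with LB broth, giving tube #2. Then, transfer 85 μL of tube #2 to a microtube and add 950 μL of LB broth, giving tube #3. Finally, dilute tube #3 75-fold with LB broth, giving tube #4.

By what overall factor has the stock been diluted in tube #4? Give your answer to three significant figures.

Step 1: 35-fold → factor 35
Step 2: 125 μL brought to 2000 μL → factor 2000/125 = 16
Step 3: 85 μL + 950 μL = 1035 μL total → factor 1035/85 = 12.176
Step 4: 75-fold → factor 75
Overall dilution factor = 35 × 16 × 12.176 × 75 = 5.1141 × 10^5

5.11 × 10^5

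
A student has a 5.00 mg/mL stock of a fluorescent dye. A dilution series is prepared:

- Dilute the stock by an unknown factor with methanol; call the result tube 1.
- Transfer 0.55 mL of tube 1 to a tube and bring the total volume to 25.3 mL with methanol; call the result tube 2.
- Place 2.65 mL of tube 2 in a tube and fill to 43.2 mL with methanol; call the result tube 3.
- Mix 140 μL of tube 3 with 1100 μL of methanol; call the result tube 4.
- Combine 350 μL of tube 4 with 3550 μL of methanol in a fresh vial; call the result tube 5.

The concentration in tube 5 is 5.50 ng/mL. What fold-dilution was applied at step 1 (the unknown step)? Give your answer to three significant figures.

Step 1: unknown factor x
Step 2: 0.55 mL brought to 25.3 mL → factor 25.3/0.55 = 46
Step 3: 2.65 mL brought to 43.2 mL → factor 43.2/2.65 = 16.302
Step 4: 140 μL + 1100 μL = 1240 μL total → factor 1240/140 = 8.8571
Step 5: 350 μL + 3550 μL = 3900 μL total → factor 3900/350 = 11.143
Product of known-step factors = 74009
Overall factor = 5.00 mg/mL / (5.50 ng/mL) = 9.0909 × 10^5
x = 9.0909 × 10^5 / 74009 = 12.3

12.3-fold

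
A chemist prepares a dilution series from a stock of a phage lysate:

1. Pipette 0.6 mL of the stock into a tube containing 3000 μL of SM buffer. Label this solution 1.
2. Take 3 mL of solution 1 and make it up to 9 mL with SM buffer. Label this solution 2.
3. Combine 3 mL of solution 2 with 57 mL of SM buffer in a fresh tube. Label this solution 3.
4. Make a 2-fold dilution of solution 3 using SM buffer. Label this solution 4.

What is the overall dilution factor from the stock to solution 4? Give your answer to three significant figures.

720

Step 1: 0.6 mL + 3000 μL = 3.6 mL total → factor 3.6/0.6 = 6
Step 2: 3 mL brought to 9 mL → factor 9/3 = 3
Step 3: 3 mL + 57 mL = 60 mL total → factor 60/3 = 20
Step 4: 2-fold → factor 2
Overall dilution factor = 6 × 3 × 20 × 2 = 720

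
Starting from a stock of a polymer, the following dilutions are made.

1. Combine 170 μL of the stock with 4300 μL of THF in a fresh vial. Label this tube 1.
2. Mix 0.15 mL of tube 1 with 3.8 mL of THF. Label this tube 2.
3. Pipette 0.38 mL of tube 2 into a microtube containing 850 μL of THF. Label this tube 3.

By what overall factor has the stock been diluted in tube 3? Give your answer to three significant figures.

2.24 × 10^3

Step 1: 170 μL + 4300 μL = 4470 μL total → factor 4470/170 = 26.294
Step 2: 0.15 mL + 3.8 mL = 3.95 mL total → factor 3.95/0.15 = 26.333
Step 3: 0.38 mL + 850 μL = 1.23 mL total → factor 1.23/0.38 = 3.2368
Overall dilution factor = 26.294 × 26.333 × 3.2368 = 2241.2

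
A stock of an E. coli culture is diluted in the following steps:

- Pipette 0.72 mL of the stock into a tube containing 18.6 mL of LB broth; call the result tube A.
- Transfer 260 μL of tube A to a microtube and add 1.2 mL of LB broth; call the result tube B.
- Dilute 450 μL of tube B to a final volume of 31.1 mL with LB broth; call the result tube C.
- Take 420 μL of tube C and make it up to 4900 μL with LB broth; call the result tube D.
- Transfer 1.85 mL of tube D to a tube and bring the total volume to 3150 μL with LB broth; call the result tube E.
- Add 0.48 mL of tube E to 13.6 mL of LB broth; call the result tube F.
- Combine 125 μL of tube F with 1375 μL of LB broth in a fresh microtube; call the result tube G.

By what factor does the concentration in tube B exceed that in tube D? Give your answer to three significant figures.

806

Step 1: 0.72 mL + 18.6 mL = 19.32 mL total → factor 19.32/0.72 = 26.833
Step 2: 260 μL + 1.2 mL = 1460 μL total → factor 1460/260 = 5.6154
Step 3: 450 μL brought to 31.1 mL → factor 31100/450 = 69.111
Step 4: 420 μL brought to 4900 μL → factor 4900/420 = 11.667
Dilution factor to tube B = 150.68; to tube D = 1.2149 × 10^5
[tube B]/[tube D] = (factor to tube D)/(factor to tube B) = 1.2149 × 10^5/150.68 = 806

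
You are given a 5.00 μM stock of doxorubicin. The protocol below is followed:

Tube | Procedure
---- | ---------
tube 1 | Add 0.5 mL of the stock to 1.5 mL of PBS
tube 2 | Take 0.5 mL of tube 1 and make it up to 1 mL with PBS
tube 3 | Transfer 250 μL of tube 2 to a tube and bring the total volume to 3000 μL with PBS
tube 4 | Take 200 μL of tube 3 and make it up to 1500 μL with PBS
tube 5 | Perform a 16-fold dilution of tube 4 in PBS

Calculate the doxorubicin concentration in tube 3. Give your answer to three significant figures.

0.0521 μM

Step 1: 0.5 mL + 1.5 mL = 2 mL total → factor 2/0.5 = 4
Step 2: 0.5 mL brought to 1 mL → factor 1/0.5 = 2
Step 3: 250 μL brought to 3000 μL → factor 3000/250 = 12
Dilution factor through tube 3 = 4 × 2 × 12 = 96
[tube 3] = 5.00 μM / 96 = 0.0521 μM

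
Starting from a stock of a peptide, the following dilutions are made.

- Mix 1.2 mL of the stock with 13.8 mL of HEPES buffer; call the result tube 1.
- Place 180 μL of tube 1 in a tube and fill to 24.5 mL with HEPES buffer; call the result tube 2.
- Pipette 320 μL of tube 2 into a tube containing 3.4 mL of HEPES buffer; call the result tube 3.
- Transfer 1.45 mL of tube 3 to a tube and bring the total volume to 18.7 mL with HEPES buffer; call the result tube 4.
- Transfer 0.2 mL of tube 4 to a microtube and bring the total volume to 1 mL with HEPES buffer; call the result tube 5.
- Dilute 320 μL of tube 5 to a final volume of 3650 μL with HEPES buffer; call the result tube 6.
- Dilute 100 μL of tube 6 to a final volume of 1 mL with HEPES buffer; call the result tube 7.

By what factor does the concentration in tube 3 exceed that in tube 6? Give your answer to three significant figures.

736

Step 1: 1.2 mL + 13.8 mL = 15 mL total → factor 15/1.2 = 12.5
Step 2: 180 μL brought to 24.5 mL → factor 24500/180 = 136.11
Step 3: 320 μL + 3.4 mL = 3720 μL total → factor 3720/320 = 11.625
Step 4: 1.45 mL brought to 18.7 mL → factor 18.7/1.45 = 12.897
Step 5: 0.2 mL brought to 1 mL → factor 1/0.2 = 5
Step 6: 320 μL brought to 3650 μL → factor 3650/320 = 11.406
Dilution factor to tube 3 = 19779; to tube 6 = 1.4547 × 10^7
[tube 3]/[tube 6] = (factor to tube 6)/(factor to tube 3) = 1.4547 × 10^7/19779 = 736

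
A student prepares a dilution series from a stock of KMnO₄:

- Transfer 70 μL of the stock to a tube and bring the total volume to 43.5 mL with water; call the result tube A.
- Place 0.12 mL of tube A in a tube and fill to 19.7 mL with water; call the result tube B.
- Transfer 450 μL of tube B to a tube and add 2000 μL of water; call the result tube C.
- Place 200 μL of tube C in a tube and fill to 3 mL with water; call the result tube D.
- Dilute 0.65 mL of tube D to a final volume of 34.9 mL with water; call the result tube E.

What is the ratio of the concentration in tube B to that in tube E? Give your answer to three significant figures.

4.38 × 10^3

Step 1: 70 μL brought to 43.5 mL → factor 43500/70 = 621.43
Step 2: 0.12 mL brought to 19.7 mL → factor 19.7/0.12 = 164.17
Step 3: 450 μL + 2000 μL = 2450 μL total → factor 2450/450 = 5.4444
Step 4: 200 μL brought to 3 mL → factor 3000/200 = 15
Step 5: 0.65 mL brought to 34.9 mL → factor 34.9/0.65 = 53.692
Dilution factor to tube B = 1.0202 × 10^5; to tube E = 4.4734 × 10^8
[tube B]/[tube E] = (factor to tube E)/(factor to tube B) = 4.4734 × 10^8/1.0202 × 10^5 = 4.38 × 10^3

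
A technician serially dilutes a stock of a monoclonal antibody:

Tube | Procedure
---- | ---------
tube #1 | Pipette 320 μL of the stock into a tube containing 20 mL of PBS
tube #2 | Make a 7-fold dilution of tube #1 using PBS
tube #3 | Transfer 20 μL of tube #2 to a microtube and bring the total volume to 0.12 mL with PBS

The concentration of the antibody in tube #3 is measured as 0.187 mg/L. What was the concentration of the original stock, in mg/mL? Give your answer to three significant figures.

Step 1: 320 μL + 20 mL = 20320 μL total → factor 20320/320 = 63.5
Step 2: 7-fold → factor 7
Step 3: 20 μL brought to 0.12 mL → factor 120/20 = 6
Overall dilution factor = 63.5 × 7 × 6 = 2667
Stock = 0.187 mg/L × 2667 = 498.7 mg/L = 0.499 mg/mL

0.499 mg/mL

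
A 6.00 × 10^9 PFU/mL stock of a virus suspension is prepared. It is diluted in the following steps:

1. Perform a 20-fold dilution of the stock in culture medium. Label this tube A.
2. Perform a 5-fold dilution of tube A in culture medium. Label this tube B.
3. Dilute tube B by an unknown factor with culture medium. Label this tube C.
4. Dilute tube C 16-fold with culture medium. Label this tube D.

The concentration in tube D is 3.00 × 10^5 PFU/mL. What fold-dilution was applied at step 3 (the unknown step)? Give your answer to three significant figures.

12.5-fold

Step 1: 20-fold → factor 20
Step 2: 5-fold → factor 5
Step 3: unknown factor x
Step 4: 16-fold → factor 16
Product of known-step factors = 1600
Overall factor = 6.00 × 10^9 PFU/mL / (3.00 × 10^5 PFU/mL) = 20000
x = 20000 / 1600 = 12.5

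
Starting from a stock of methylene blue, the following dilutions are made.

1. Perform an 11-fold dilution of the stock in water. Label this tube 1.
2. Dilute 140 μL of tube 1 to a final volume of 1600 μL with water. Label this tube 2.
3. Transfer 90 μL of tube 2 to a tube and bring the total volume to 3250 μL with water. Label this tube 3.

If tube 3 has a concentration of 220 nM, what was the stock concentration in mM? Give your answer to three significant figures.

0.999 mM

Step 1: 11-fold → factor 11
Step 2: 140 μL brought to 1600 μL → factor 1600/140 = 11.429
Step 3: 90 μL brought to 3250 μL → factor 3250/90 = 36.111
Overall dilution factor = 11 × 11.429 × 36.111 = 4539.7
Stock = 220 nM × 4539.7 = 9.987 × 10^5 nM = 0.999 mM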